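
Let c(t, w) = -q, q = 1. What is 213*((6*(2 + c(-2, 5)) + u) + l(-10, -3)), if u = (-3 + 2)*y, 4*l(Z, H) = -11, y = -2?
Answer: 4473/4 ≈ 1118.3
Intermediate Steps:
l(Z, H) = -11/4 (l(Z, H) = (1/4)*(-11) = -11/4)
c(t, w) = -1 (c(t, w) = -1*1 = -1)
u = 2 (u = (-3 + 2)*(-2) = -1*(-2) = 2)
213*((6*(2 + c(-2, 5)) + u) + l(-10, -3)) = 213*((6*(2 - 1) + 2) - 11/4) = 213*((6*1 + 2) - 11/4) = 213*((6 + 2) - 11/4) = 213*(8 - 11/4) = 213*(21/4) = 4473/4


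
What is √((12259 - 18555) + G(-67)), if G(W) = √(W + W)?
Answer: √(-6296 + I*√134) ≈ 0.0729 + 79.347*I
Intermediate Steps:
G(W) = √2*√W (G(W) = √(2*W) = √2*√W)
√((12259 - 18555) + G(-67)) = √((12259 - 18555) + √2*√(-67)) = √(-6296 + √2*(I*√67)) = √(-6296 + I*√134)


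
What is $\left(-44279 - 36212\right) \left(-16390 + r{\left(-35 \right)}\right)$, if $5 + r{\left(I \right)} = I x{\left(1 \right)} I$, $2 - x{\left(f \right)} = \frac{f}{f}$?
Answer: $1221048470$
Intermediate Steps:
$x{\left(f \right)} = 1$ ($x{\left(f \right)} = 2 - \frac{f}{f} = 2 - 1 = 1$)
$r{\left(I \right)} = -5 + I^{2}$ ($r{\left(I \right)} = -5 + I 1 I = -5 + I I = -5 + I^{2}$)
$\left(-44279 - 36212\right) \left(-16390 + r{\left(-35 \right)}\right) = \left(-44279 - 36212\right) \left(-16390 - \left(5 - \left(-35\right)^{2}\right)\right) = - 80491 \left(-16390 + \left(-5 + 1225\right)\right) = - 80491 \left(-16390 + 1220\right) = \left(-80491\right) \left(-15170\right) = 1221048470$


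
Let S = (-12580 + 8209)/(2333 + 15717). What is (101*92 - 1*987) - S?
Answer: 149909621/18050 ≈ 8305.2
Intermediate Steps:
S = -4371/18050 ≈ -0.24216
(101*92 - 1*987) - S = (101*92 - 1*987) - 1*(-4371/18050) = (9292 - 987) + 4371/18050 = 8305 + 4371/18050 = 149909621/18050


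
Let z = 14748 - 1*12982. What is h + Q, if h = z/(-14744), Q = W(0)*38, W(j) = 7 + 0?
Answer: 1960069/7372 ≈ 265.88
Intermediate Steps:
z = 1766 (z = 14748 - 12982 = 1766)
W(j) = 7
Q = 266 (Q = 7*38 = 266)
h = -883/7372 (h = 1766/(-14744) = 1766*(-1/14744) = -883/7372 ≈ -0.11978)
h + Q = -883/7372 + 266 = 1960069/7372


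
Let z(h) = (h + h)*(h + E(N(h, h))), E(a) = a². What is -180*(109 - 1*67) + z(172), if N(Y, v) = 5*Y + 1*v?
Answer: 366419864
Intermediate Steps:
N(Y, v) = v + 5*Y (N(Y, v) = 5*Y + v = v + 5*Y)
z(h) = 2*h*(h + 36*h²) (z(h) = (h + h)*(h + (h + 5*h)²) = (2*h)*(h + (6*h)²) = (2*h)*(h + 36*h²) = 2*h*(h + 36*h²))
-180*(109 - 1*67) + z(172) = -180*(109 - 1*67) + 172²*(2 + 72*172) = -180*(109 - 67) + 29584*(2 + 12384) = -180*42 + 29584*12386 = -7560 + 366427424 = 366419864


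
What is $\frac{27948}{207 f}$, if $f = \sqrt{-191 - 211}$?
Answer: $- \frac{4658 i \sqrt{402}}{13869} \approx - 6.7339 i$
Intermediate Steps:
$f = i \sqrt{402}$ ($f = \sqrt{-402} = i \sqrt{402} \approx 20.05 i$)
$\frac{27948}{207 f} = \frac{27948}{207 i \sqrt{402}} = 27948 \left(- \frac{i \sqrt{402}}{83214}\right) = - \frac{4658 i \sqrt{402}}{13869}$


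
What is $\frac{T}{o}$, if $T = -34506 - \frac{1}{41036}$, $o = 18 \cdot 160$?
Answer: $- \frac{1415988217}{118183680} \approx -11.981$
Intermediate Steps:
$o = 2880$
$T = - \frac{1415988217}{41036}$ ($T = -34506 - \frac{1}{41036} = - \frac{1415988217}{41036} \approx -34506.0$)
$\frac{T}{o} = - \frac{1415988217}{41036 \cdot 2880} = \left(- \frac{1415988217}{41036}\right) \frac{1}{2880} = - \frac{1415988217}{118183680}$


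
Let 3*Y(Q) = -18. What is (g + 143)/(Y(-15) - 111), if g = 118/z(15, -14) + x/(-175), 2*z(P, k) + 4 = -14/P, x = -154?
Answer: -9871/12025 ≈ -0.82087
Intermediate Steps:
z(P, k) = -2 - 7/P (z(P, k) = -2 + (-14/P)/2 = -2 - 7/P)
Y(Q) = -6 (Y(Q) = (⅓)*(-18) = -6)
g = -43436/925 (g = 118/(-2 - 7/15) - 154/(-175) = 118/(-2 - 7*1/15) - 154*(-1/175) = 118/(-2 - 7/15) + 22/25 = 118/(-37/15) + 22/25 = 118*(-15/37) + 22/25 = -1770/37 + 22/25 = -43436/925 ≈ -46.958)
(g + 143)/(Y(-15) - 111) = (-43436/925 + 143)/(-6 - 111) = (88839/925)/(-117) = (88839/925)*(-1/117) = -9871/12025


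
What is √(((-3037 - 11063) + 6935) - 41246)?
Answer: 3*I*√5379 ≈ 220.02*I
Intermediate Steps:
√(((-3037 - 11063) + 6935) - 41246) = √((-14100 + 6935) - 41246) = √(-7165 - 41246) = √(-48411) = 3*I*√5379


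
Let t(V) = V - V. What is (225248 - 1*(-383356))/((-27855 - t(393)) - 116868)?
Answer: -202868/48241 ≈ -4.2053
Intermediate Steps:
t(V) = 0
(225248 - 1*(-383356))/((-27855 - t(393)) - 116868) = (225248 - 1*(-383356))/((-27855 - 1*0) - 116868) = (225248 + 383356)/((-27855 + 0) - 116868) = 608604/(-27855 - 116868) = 608604/(-144723) = 608604*(-1/144723) = -202868/48241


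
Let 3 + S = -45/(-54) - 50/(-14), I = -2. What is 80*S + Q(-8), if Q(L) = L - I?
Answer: 2234/21 ≈ 106.38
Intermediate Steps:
Q(L) = 2 + L (Q(L) = L - 1*(-2) = L + 2 = 2 + L)
S = 59/42 (S = -3 + (-45/(-54) - 50/(-14)) = -3 + (-45*(-1/54) - 50*(-1/14)) = -3 + (⅚ + 25/7) = -3 + 185/42 = 59/42 ≈ 1.4048)
80*S + Q(-8) = 80*(59/42) + (2 - 8) = 2360/21 - 6 = 2234/21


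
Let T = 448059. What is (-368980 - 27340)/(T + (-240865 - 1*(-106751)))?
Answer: -79264/62789 ≈ -1.2624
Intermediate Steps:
(-368980 - 27340)/(T + (-240865 - 1*(-106751))) = (-368980 - 27340)/(448059 + (-240865 - 1*(-106751))) = -396320/(448059 + (-240865 + 106751)) = -396320/(448059 - 134114) = -396320/313945 = -396320*1/313945 = -79264/62789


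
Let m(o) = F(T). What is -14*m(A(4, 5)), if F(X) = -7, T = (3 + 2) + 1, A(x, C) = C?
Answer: 98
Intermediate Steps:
T = 6 (T = 5 + 1 = 6)
m(o) = -7
-14*m(A(4, 5)) = -14*(-7) = 98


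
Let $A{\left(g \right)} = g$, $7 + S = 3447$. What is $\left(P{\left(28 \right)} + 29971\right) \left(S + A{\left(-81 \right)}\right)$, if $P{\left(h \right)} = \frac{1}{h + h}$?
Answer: $\frac{5637668343}{56} \approx 1.0067 \cdot 10^{8}$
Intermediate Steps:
$S = 3440$ ($S = -7 + 3447 = 3440$)
$P{\left(h \right)} = \frac{1}{2 h}$
$\left(P{\left(28 \right)} + 29971\right) \left(S + A{\left(-81 \right)}\right) = \left(\frac{1}{2 \cdot 28} + 29971\right) \left(3440 - 81\right) = \left(\frac{1}{2} \cdot \frac{1}{28} + 29971\right) 3359 = \left(\frac{1}{56} + 29971\right) 3359 = \frac{1678377}{56} \cdot 3359 = \frac{5637668343}{56}$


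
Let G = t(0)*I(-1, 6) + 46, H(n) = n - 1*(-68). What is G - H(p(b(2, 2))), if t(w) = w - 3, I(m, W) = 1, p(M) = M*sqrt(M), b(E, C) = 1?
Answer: -26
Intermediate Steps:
p(M) = M**(3/2)
t(w) = -3 + w
H(n) = 68 + n (H(n) = n + 68 = 68 + n)
G = 43 (G = (-3 + 0)*1 + 46 = -3*1 + 46 = -3 + 46 = 43)
G - H(p(b(2, 2))) = 43 - (68 + 1**(3/2)) = 43 - (68 + 1) = 43 - 1*69 = 43 - 69 = -26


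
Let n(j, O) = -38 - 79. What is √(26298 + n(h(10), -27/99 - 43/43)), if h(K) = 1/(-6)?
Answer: 3*√2909 ≈ 161.81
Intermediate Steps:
h(K) = -⅙
n(j, O) = -117
√(26298 + n(h(10), -27/99 - 43/43)) = √(26298 - 117) = √26181 = 3*√2909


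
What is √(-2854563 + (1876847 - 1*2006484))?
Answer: 10*I*√29842 ≈ 1727.5*I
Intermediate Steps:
√(-2854563 + (1876847 - 1*2006484)) = √(-2854563 + (1876847 - 2006484)) = √(-2854563 - 129637) = √(-2984200) = 10*I*√29842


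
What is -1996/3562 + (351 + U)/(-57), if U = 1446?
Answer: -1085781/33839 ≈ -32.087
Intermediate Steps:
-1996/3562 + (351 + U)/(-57) = -1996/3562 + (351 + 1446)/(-57) = -1996*1/3562 + 1797*(-1/57) = -998/1781 - 599/19 = -1085781/33839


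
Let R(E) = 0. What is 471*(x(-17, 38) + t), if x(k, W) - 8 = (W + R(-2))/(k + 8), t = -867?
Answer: -1219733/3 ≈ -4.0658e+5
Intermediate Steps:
x(k, W) = 8 + W/(8 + k) (x(k, W) = 8 + (W + 0)/(k + 8) = 8 + W/(8 + k))
471*(x(-17, 38) + t) = 471*((64 + 38 + 8*(-17))/(8 - 17) - 867) = 471*((64 + 38 - 136)/(-9) - 867) = 471*(-⅑*(-34) - 867) = 471*(34/9 - 867) = 471*(-7769/9) = -1219733/3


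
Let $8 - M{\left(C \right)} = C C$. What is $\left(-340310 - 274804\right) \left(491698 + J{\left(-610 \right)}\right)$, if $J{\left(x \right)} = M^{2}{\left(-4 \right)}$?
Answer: $-302489690868$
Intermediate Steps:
$M{\left(C \right)} = 8 - C^{2}$ ($M{\left(C \right)} = 8 - C C = 8 - C^{2}$)
$J{\left(x \right)} = 64$ ($J{\left(x \right)} = \left(8 - \left(-4\right)^{2}\right)^{2} = \left(8 - 16\right)^{2} = \left(-8\right)^{2} = 64$)
$\left(-340310 - 274804\right) \left(491698 + J{\left(-610 \right)}\right) = \left(-340310 - 274804\right) \left(491698 + 64\right) = \left(-615114\right) 491762 = -302489690868$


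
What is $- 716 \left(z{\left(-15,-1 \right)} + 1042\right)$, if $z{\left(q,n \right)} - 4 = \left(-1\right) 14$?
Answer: $-738912$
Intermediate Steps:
$z{\left(q,n \right)} = -10$ ($z{\left(q,n \right)} = 4 - 14 = -10$)
$- 716 \left(z{\left(-15,-1 \right)} + 1042\right) = - 716 \left(-10 + 1042\right) = \left(-716\right) 1032 = -738912$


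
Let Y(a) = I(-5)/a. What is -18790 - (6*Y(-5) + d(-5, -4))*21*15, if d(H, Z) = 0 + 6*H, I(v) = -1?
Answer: -9718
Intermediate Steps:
d(H, Z) = 6*H
Y(a) = -1/a
-18790 - (6*Y(-5) + d(-5, -4))*21*15 = -18790 - (6*(-1/(-5)) + 6*(-5))*21*15 = -18790 - (6*(-1*(-1/5)) - 30)*21*15 = -18790 - (6*(1/5) - 30)*21*15 = -18790 - (6/5 - 30)*21*15 = -18790 - (-144/5*21)*15 = -18790 - (-3024)*15/5 = -18790 - 1*(-9072) = -18790 + 9072 = -9718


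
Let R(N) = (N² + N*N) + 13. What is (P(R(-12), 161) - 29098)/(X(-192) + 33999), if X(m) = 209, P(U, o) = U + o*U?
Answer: 1229/2138 ≈ 0.57484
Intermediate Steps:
R(N) = 13 + 2*N² (R(N) = (N² + N²) + 13 = 2*N² + 13 = 13 + 2*N²)
P(U, o) = U + U*o
(P(R(-12), 161) - 29098)/(X(-192) + 33999) = ((13 + 2*(-12)²)*(1 + 161) - 29098)/(209 + 33999) = ((13 + 2*144)*162 - 29098)/34208 = ((13 + 288)*162 - 29098)*(1/34208) = (301*162 - 29098)*(1/34208) = (48762 - 29098)*(1/34208) = 19664*(1/34208) = 1229/2138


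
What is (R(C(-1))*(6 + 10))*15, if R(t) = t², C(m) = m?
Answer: 240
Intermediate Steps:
(R(C(-1))*(6 + 10))*15 = ((-1)²*(6 + 10))*15 = (1*16)*15 = 16*15 = 240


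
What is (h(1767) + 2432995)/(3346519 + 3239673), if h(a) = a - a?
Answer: 2432995/6586192 ≈ 0.36941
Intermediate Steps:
h(a) = 0
(h(1767) + 2432995)/(3346519 + 3239673) = (0 + 2432995)/(3346519 + 3239673) = 2432995/6586192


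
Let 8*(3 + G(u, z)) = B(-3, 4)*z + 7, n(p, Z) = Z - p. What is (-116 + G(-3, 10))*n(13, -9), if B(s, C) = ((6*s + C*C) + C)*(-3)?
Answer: 11055/4 ≈ 2763.8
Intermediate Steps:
B(s, C) = -18*s - 3*C - 3*C² (B(s, C) = ((6*s + C²) + C)*(-3) = ((C² + 6*s) + C)*(-3) = (C + C² + 6*s)*(-3) = -18*s - 3*C - 3*C²)
G(u, z) = -17/8 - 3*z/4 (G(u, z) = -3 + ((-18*(-3) - 3*4 - 3*4²)*z + 7)/8 = -3 + ((54 - 12 - 3*16)*z + 7)/8 = -3 + ((54 - 12 - 48)*z + 7)/8 = -3 + (-6*z + 7)/8 = -3 + (7 - 6*z)/8 = -3 + (7/8 - 3*z/4) = -17/8 - 3*z/4)
(-116 + G(-3, 10))*n(13, -9) = (-116 + (-17/8 - ¾*10))*(-9 - 1*13) = (-116 + (-17/8 - 15/2))*(-9 - 13) = (-116 - 77/8)*(-22) = -1005/8*(-22) = 11055/4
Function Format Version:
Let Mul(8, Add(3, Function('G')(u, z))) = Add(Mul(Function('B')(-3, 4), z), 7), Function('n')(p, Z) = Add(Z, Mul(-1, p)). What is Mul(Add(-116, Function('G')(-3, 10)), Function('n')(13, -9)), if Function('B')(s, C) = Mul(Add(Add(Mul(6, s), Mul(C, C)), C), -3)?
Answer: Rational(11055, 4) ≈ 2763.8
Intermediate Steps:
Function('B')(s, C) = Add(Mul(-18, s), Mul(-3, C), Mul(-3, Pow(C, 2))) (Function('B')(s, C) = Mul(Add(Add(Mul(6, s), Pow(C, 2)), C), -3) = Mul(Add(Add(Pow(C, 2), Mul(6, s)), C), -3) = Mul(Add(C, Pow(C, 2), Mul(6, s)), -3) = Add(Mul(-18, s), Mul(-3, C), Mul(-3, Pow(C, 2))))
Function('G')(u, z) = Add(Rational(-17, 8), Mul(Rational(-3, 4), z)) (Function('G')(u, z) = Add(-3, Mul(Rational(1, 8), Add(Mul(Add(Mul(-18, -3), Mul(-3, 4), Mul(-3, Pow(4, 2))), z), 7))) = Add(-3, Mul(Rational(1, 8), Add(Mul(Add(54, -12, Mul(-3, 16)), z), 7))) = Add(-3, Mul(Rational(1, 8), Add(Mul(Add(54, -12, -48), z), 7))) = Add(-3, Mul(Rational(1, 8), Add(Mul(-6, z), 7))) = Add(-3, Mul(Rational(1, 8), Add(7, Mul(-6, z)))) = Add(-3, Add(Rational(7, 8), Mul(Rational(-3, 4), z))) = Add(Rational(-17, 8), Mul(Rational(-3, 4), z)))
Mul(Add(-116, Function('G')(-3, 10)), Function('n')(13, -9)) = Mul(Add(-116, Add(Rational(-17, 8), Mul(Rational(-3, 4), 10))), Add(-9, Mul(-1, 13))) = Mul(Add(-116, Add(Rational(-17, 8), Rational(-15, 2))), Add(-9, -13)) = Mul(Add(-116, Rational(-77, 8)), -22) = Mul(Rational(-1005, 8), -22) = Rational(11055, 4)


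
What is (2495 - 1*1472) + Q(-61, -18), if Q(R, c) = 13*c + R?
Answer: 728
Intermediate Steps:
Q(R, c) = R + 13*c
(2495 - 1*1472) + Q(-61, -18) = (2495 - 1*1472) + (-61 + 13*(-18)) = (2495 - 1472) + (-61 - 234) = 1023 - 295 = 728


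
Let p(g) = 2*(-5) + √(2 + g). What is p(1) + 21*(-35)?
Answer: -745 + √3 ≈ -743.27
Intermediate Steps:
p(g) = -10 + √(2 + g)
p(1) + 21*(-35) = (-10 + √(2 + 1)) + 21*(-35) = (-10 + √3) - 735 = -745 + √3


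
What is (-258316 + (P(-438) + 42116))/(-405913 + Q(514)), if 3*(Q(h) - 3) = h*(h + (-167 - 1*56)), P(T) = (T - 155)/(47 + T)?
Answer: 28177869/46405444 ≈ 0.60721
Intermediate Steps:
P(T) = (-155 + T)/(47 + T)
Q(h) = 3 + h*(-223 + h)/3 (Q(h) = 3 + (h*(h + (-167 - 1*56)))/3 = 3 + (h*(h + (-167 - 56)))/3 = 3 + (h*(h - 223))/3 = 3 + (h*(-223 + h))/3 = 3 + h*(-223 + h)/3)
(-258316 + (P(-438) + 42116))/(-405913 + Q(514)) = (-258316 + ((-155 - 438)/(47 - 438) + 42116))/(-405913 + (3 - 223/3*514 + (⅓)*514²)) = (-258316 + (-593/(-391) + 42116))/(-405913 + (3 - 114622/3 + (⅓)*264196)) = (-258316 + (-1/391*(-593) + 42116))/(-405913 + (3 - 114622/3 + 264196/3)) = (-258316 + (593/391 + 42116))/(-405913 + 49861) = (-258316 + 16467949/391)/(-356052) = -84533607/391*(-1/356052) = 28177869/46405444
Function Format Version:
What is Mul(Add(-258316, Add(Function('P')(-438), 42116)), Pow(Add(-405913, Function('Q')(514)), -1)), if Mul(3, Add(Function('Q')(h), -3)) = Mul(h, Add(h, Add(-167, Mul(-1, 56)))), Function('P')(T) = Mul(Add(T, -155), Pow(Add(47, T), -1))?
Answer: Rational(28177869, 46405444) ≈ 0.60721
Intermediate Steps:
Function('P')(T) = Mul(Pow(Add(47, T), -1), Add(-155, T)) (Function('P')(T) = Mul(Add(-155, T), Pow(Add(47, T), -1)) = Mul(Pow(Add(47, T), -1), Add(-155, T)))
Function('Q')(h) = Add(3, Mul(Rational(1, 3), h, Add(-223, h))) (Function('Q')(h) = Add(3, Mul(Rational(1, 3), Mul(h, Add(h, Add(-167, Mul(-1, 56)))))) = Add(3, Mul(Rational(1, 3), Mul(h, Add(h, Add(-167, -56))))) = Add(3, Mul(Rational(1, 3), Mul(h, Add(h, -223)))) = Add(3, Mul(Rational(1, 3), Mul(h, Add(-223, h)))) = Add(3, Mul(Rational(1, 3), h, Add(-223, h))))
Mul(Add(-258316, Add(Function('P')(-438), 42116)), Pow(Add(-405913, Function('Q')(514)), -1)) = Mul(Add(-258316, Add(Mul(Pow(Add(47, -438), -1), Add(-155, -438)), 42116)), Pow(Add(-405913, Add(3, Mul(Rational(-223, 3), 514), Mul(Rational(1, 3), Pow(514, 2)))), -1)) = Mul(Add(-258316, Add(Mul(Pow(-391, -1), -593), 42116)), Pow(Add(-405913, Add(3, Rational(-114622, 3), Mul(Rational(1, 3), 264196))), -1)) = Mul(Add(-258316, Add(Mul(Rational(-1, 391), -593), 42116)), Pow(Add(-405913, Add(3, Rational(-114622, 3), Rational(264196, 3))), -1)) = Mul(Add(-258316, Add(Rational(593, 391), 42116)), Pow(Add(-405913, 49861), -1)) = Mul(Add(-258316, Rational(16467949, 391)), Pow(-356052, -1)) = Mul(Rational(-84533607, 391), Rational(-1, 356052)) = Rational(28177869, 46405444)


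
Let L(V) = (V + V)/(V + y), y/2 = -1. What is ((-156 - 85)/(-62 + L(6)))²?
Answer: 58081/3481 ≈ 16.685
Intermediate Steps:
y = -2 (y = 2*(-1) = -2)
L(V) = 2*V/(-2 + V) (L(V) = (V + V)/(V - 2) = (2*V)/(-2 + V) = 2*V/(-2 + V))
((-156 - 85)/(-62 + L(6)))² = ((-156 - 85)/(-62 + 2*6/(-2 + 6)))² = (-241/(-62 + 2*6/4))² = (-241/(-62 + 2*6*(¼)))² = (-241/(-62 + 3))² = (-241/(-59))² = (-241*(-1/59))² = (241/59)² = 58081/3481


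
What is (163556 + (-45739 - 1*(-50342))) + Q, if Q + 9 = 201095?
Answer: 369245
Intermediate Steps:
Q = 201086 (Q = -9 + 201095 = 201086)
(163556 + (-45739 - 1*(-50342))) + Q = (163556 + (-45739 - 1*(-50342))) + 201086 = (163556 + (-45739 + 50342)) + 201086 = (163556 + 4603) + 201086 = 168159 + 201086 = 369245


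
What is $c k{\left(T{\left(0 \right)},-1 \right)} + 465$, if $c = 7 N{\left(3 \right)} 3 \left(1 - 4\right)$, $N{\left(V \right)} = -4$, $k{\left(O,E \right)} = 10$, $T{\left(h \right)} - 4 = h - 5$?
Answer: $2985$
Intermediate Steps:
$T{\left(h \right)} = -1 + h$ ($T{\left(h \right)} = 4 + \left(h - 5\right) = 4 + \left(-5 + h\right) = -1 + h$)
$c = 252$ ($c = 7 \left(-4\right) 3 \left(1 - 4\right) = - 28 \cdot 3 \left(-3\right) = \left(-28\right) \left(-9\right) = 252$)
$c k{\left(T{\left(0 \right)},-1 \right)} + 465 = 252 \cdot 10 + 465 = 2520 + 465 = 2985$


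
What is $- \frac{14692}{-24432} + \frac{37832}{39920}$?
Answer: $\frac{23606501}{15239460} \approx 1.549$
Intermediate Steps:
$- \frac{14692}{-24432} + \frac{37832}{39920} = \left(-14692\right) \left(- \frac{1}{24432}\right) + 37832 \cdot \frac{1}{39920} = \frac{3673}{6108} + \frac{4729}{4990} = \frac{23606501}{15239460}$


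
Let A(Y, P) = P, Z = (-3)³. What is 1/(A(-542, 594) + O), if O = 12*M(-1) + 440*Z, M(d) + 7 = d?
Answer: -1/11382 ≈ -8.7858e-5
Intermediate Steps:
M(d) = -7 + d
Z = -27
O = -11976 (O = 12*(-7 - 1) + 440*(-27) = 12*(-8) - 11880 = -96 - 11880 = -11976)
1/(A(-542, 594) + O) = 1/(594 - 11976) = 1/(-11382) = -1/11382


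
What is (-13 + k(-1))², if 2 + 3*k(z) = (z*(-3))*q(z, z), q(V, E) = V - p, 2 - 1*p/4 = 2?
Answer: 1936/9 ≈ 215.11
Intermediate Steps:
p = 0 (p = 8 - 4*2 = 8 - 8 = 0)
q(V, E) = V (q(V, E) = V - 1*0 = V + 0 = V)
k(z) = -⅔ - z² (k(z) = -⅔ + ((z*(-3))*z)/3 = -⅔ + ((-3*z)*z)/3 = -⅔ + (-3*z²)/3 = -⅔ - z²)
(-13 + k(-1))² = (-13 + (-⅔ - 1*(-1)²))² = (-13 + (-⅔ - 1*1))² = (-13 + (-⅔ - 1))² = (-13 - 5/3)² = (-44/3)² = 1936/9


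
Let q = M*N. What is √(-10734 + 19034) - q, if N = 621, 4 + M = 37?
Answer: -20493 + 10*√83 ≈ -20402.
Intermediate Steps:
M = 33 (M = -4 + 37 = 33)
q = 20493 (q = 33*621 = 20493)
√(-10734 + 19034) - q = √(-10734 + 19034) - 1*20493 = √8300 - 20493 = 10*√83 - 20493 = -20493 + 10*√83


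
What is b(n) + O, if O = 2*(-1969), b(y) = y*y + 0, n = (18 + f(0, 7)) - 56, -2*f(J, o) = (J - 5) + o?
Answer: -2417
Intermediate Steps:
f(J, o) = 5/2 - J/2 - o/2 (f(J, o) = -((J - 5) + o)/2 = -((-5 + J) + o)/2 = -(-5 + J + o)/2 = 5/2 - J/2 - o/2)
n = -39 (n = (18 + (5/2 - 1/2*0 - 1/2*7)) - 56 = (18 + (5/2 + 0 - 7/2)) - 56 = (18 - 1) - 56 = 17 - 56 = -39)
b(y) = y**2 (b(y) = y**2 + 0 = y**2)
O = -3938
b(n) + O = (-39)**2 - 3938 = 1521 - 3938 = -2417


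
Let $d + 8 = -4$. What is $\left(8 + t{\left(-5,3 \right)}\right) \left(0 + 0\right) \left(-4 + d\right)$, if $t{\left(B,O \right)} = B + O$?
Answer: $0$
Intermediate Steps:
$d = -12$ ($d = -8 - 4 = -12$)
$\left(8 + t{\left(-5,3 \right)}\right) \left(0 + 0\right) \left(-4 + d\right) = \left(8 + \left(-5 + 3\right)\right) \left(0 + 0\right) \left(-4 - 12\right) = \left(8 - 2\right) 0 \left(-16\right) = 6 \cdot 0 = 0$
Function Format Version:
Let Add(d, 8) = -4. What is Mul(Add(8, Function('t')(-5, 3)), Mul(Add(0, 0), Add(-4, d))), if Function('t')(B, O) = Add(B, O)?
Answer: 0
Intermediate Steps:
d = -12 (d = Add(-8, -4) = -12)
Mul(Add(8, Function('t')(-5, 3)), Mul(Add(0, 0), Add(-4, d))) = Mul(Add(8, Add(-5, 3)), Mul(Add(0, 0), Add(-4, -12))) = Mul(Add(8, -2), Mul(0, -16)) = Mul(6, 0) = 0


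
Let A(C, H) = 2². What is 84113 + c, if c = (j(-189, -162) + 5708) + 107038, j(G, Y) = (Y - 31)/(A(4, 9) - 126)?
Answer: 24016991/122 ≈ 1.9686e+5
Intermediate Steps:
A(C, H) = 4
j(G, Y) = 31/122 - Y/122 (j(G, Y) = (Y - 31)/(4 - 126) = (-31 + Y)/(-122) = (-31 + Y)*(-1/122) = 31/122 - Y/122)
c = 13755205/122 (c = ((31/122 - 1/122*(-162)) + 5708) + 107038 = ((31/122 + 81/61) + 5708) + 107038 = (193/122 + 5708) + 107038 = 696569/122 + 107038 = 13755205/122 ≈ 1.1275e+5)
84113 + c = 84113 + 13755205/122 = 24016991/122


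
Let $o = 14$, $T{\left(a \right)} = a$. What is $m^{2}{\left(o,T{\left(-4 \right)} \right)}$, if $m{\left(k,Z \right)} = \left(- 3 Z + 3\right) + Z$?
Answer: $121$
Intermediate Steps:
$m{\left(k,Z \right)} = 3 - 2 Z$ ($m{\left(k,Z \right)} = \left(3 - 3 Z\right) + Z = 3 - 2 Z$)
$m^{2}{\left(o,T{\left(-4 \right)} \right)} = \left(3 - -8\right)^{2} = \left(3 + 8\right)^{2} = 11^{2} = 121$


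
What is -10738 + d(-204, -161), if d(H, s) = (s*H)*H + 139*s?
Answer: -6733293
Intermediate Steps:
d(H, s) = 139*s + s*H**2 (d(H, s) = (H*s)*H + 139*s = s*H**2 + 139*s = 139*s + s*H**2)
-10738 + d(-204, -161) = -10738 - 161*(139 + (-204)**2) = -10738 - 161*(139 + 41616) = -10738 - 161*41755 = -10738 - 6722555 = -6733293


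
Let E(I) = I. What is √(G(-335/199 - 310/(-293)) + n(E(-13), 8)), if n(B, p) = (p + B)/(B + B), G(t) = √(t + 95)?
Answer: √(441961812370 + 2759087240*√65478761)/1515982 ≈ 3.1475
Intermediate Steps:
G(t) = √(95 + t)
n(B, p) = (B + p)/(2*B) (n(B, p) = (B + p)/((2*B)) = (B + p)*(1/(2*B)) = (B + p)/(2*B))
√(G(-335/199 - 310/(-293)) + n(E(-13), 8)) = √(√(95 + (-335/199 - 310/(-293))) + (½)*(-13 + 8)/(-13)) = √(√(95 + (-335*1/199 - 310*(-1/293))) + (½)*(-1/13)*(-5)) = √(√(95 + (-335/199 + 310/293)) + 5/26) = √(√(95 - 36465/58307) + 5/26) = √(√(5502700/58307) + 5/26) = √(70*√65478761/58307 + 5/26) = √(5/26 + 70*√65478761/58307)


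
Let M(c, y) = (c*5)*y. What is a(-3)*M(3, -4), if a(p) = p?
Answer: 180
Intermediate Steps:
M(c, y) = 5*c*y (M(c, y) = (5*c)*y = 5*c*y)
a(-3)*M(3, -4) = -15*3*(-4) = -3*(-60) = 180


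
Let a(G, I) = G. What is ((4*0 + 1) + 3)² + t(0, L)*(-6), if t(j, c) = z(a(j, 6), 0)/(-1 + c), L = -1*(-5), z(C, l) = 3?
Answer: 23/2 ≈ 11.500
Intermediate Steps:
L = 5
t(j, c) = 3/(-1 + c)
((4*0 + 1) + 3)² + t(0, L)*(-6) = ((4*0 + 1) + 3)² + (3/(-1 + 5))*(-6) = ((0 + 1) + 3)² + (3/4)*(-6) = (1 + 3)² + (3*(¼))*(-6) = 4² + (¾)*(-6) = 16 - 9/2 = 23/2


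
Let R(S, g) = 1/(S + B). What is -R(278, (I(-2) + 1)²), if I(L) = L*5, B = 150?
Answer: -1/428 ≈ -0.0023364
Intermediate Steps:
I(L) = 5*L
R(S, g) = 1/(150 + S) (R(S, g) = 1/(S + 150) = 1/(150 + S))
-R(278, (I(-2) + 1)²) = -1/(150 + 278) = -1/428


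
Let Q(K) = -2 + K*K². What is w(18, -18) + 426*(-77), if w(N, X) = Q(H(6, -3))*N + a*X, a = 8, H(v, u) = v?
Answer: -29094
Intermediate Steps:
Q(K) = -2 + K³
w(N, X) = 8*X + 214*N (w(N, X) = (-2 + 6³)*N + 8*X = (-2 + 216)*N + 8*X = 214*N + 8*X = 8*X + 214*N)
w(18, -18) + 426*(-77) = (8*(-18) + 214*18) + 426*(-77) = (-144 + 3852) - 32802 = 3708 - 32802 = -29094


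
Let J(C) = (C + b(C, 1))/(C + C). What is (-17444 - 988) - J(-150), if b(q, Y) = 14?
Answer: -1382434/75 ≈ -18432.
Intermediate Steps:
J(C) = (14 + C)/(2*C) (J(C) = (C + 14)/(C + C) = (14 + C)/((2*C)) = (14 + C)*(1/(2*C)) = (14 + C)/(2*C))
(-17444 - 988) - J(-150) = (-17444 - 988) - (14 - 150)/(2*(-150)) = -18432 - (-1)*(-136)/(2*150) = -18432 - 1*34/75 = -18432 - 34/75 = -1382434/75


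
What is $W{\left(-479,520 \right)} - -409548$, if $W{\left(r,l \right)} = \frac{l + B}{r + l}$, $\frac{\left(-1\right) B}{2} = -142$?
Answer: $\frac{16792272}{41} \approx 4.0957 \cdot 10^{5}$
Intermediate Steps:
$B = 284$ ($B = \left(-2\right) \left(-142\right) = 284$)
$W{\left(r,l \right)} = \frac{284 + l}{l + r}$ ($W{\left(r,l \right)} = \frac{l + 284}{r + l} = \frac{284 + l}{l + r}$)
$W{\left(-479,520 \right)} - -409548 = \frac{284 + 520}{520 - 479} - -409548 = \frac{1}{41} \cdot 804 + 409548 = \frac{804}{41} + 409548 = \frac{16792272}{41}$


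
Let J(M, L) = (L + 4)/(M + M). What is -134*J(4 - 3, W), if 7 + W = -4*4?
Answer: 1273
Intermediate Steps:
W = -23 (W = -7 - 4*4 = -7 - 16 = -23)
J(M, L) = (4 + L)/(2*M) (J(M, L) = (4 + L)/((2*M)) = (4 + L)*(1/(2*M)) = (4 + L)/(2*M))
-134*J(4 - 3, W) = -67*(4 - 23)/(4 - 3) = -67*(-19)/1 = -67*(-19) = -134*(-19/2) = 1273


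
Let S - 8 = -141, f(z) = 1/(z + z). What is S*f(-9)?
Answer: 133/18 ≈ 7.3889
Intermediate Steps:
f(z) = 1/(2*z)
S = -133 (S = 8 - 141 = -133)
S*f(-9) = -133/(2*(-9)) = -133*(-1)/(2*9) = -133*(-1/18) = 133/18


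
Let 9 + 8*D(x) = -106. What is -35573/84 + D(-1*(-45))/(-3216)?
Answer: -25422569/60032 ≈ -423.48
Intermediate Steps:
D(x) = -115/8 (D(x) = -9/8 + (⅛)*(-106) = -9/8 - 53/4 = -115/8)
-35573/84 + D(-1*(-45))/(-3216) = -35573/84 - 115/8/(-3216) = -35573*1/84 - 115/8*(-1/3216) = -35573/84 + 115/25728 = -25422569/60032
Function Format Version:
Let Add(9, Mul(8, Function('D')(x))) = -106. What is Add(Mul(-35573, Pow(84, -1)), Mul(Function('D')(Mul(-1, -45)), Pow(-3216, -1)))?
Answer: Rational(-25422569, 60032) ≈ -423.48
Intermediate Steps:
Function('D')(x) = Rational(-115, 8) (Function('D')(x) = Add(Rational(-9, 8), Mul(Rational(1, 8), -106)) = Add(Rational(-9, 8), Rational(-53, 4)) = Rational(-115, 8))
Add(Mul(-35573, Pow(84, -1)), Mul(Function('D')(Mul(-1, -45)), Pow(-3216, -1))) = Add(Mul(-35573, Pow(84, -1)), Mul(Rational(-115, 8), Pow(-3216, -1))) = Add(Mul(-35573, Rational(1, 84)), Mul(Rational(-115, 8), Rational(-1, 3216))) = Add(Rational(-35573, 84), Rational(115, 25728)) = Rational(-25422569, 60032)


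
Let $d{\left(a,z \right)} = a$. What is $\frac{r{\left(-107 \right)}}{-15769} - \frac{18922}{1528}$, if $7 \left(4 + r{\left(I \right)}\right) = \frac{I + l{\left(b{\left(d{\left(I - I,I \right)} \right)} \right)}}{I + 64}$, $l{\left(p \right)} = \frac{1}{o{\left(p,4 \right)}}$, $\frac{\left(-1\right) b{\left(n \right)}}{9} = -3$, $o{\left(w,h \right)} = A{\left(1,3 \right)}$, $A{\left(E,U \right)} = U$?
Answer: $- \frac{134716514539}{10878906948} \approx -12.383$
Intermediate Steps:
$o{\left(w,h \right)} = 3$
$b{\left(n \right)} = 27$ ($b{\left(n \right)} = \left(-9\right) \left(-3\right) = 27$)
$l{\left(p \right)} = \frac{1}{3}$
$r{\left(I \right)} = -4 + \frac{\frac{1}{3} + I}{7 \left(64 + I\right)}$ ($r{\left(I \right)} = -4 + \frac{\left(I + \frac{1}{3}\right) \frac{1}{I + 64}}{7} = -4 + \frac{\left(\frac{1}{3} + I\right) \frac{1}{64 + I}}{7} = -4 + \frac{\frac{1}{64 + I} \left(\frac{1}{3} + I\right)}{7} = -4 + \frac{\frac{1}{3} + I}{7 \left(64 + I\right)}$)
$\frac{r{\left(-107 \right)}}{-15769} - \frac{18922}{1528} = \frac{\frac{1}{21} \frac{1}{64 - 107} \left(-5375 - -8667\right)}{-15769} - \frac{18922}{1528} = \frac{-5375 + 8667}{21 \left(-43\right)} \left(- \frac{1}{15769}\right) - \frac{9461}{764} = \frac{1}{21} \left(- \frac{1}{43}\right) 3292 \left(- \frac{1}{15769}\right) - \frac{9461}{764} = \left(- \frac{3292}{903}\right) \left(- \frac{1}{15769}\right) - \frac{9461}{764} = \frac{3292}{14239407} - \frac{9461}{764} = - \frac{134716514539}{10878906948}$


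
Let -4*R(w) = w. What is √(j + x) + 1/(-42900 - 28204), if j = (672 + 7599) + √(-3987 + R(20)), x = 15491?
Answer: -1/71104 + √(23762 + 2*I*√998) ≈ 154.15 + 0.20494*I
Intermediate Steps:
R(w) = -w/4
j = 8271 + 2*I*√998 (j = (672 + 7599) + √(-3987 - ¼*20) = 8271 + √(-3987 - 5) = 8271 + √(-3992) = 8271 + 2*I*√998 ≈ 8271.0 + 63.182*I)
√(j + x) + 1/(-42900 - 28204) = √((8271 + 2*I*√998) + 15491) + 1/(-42900 - 28204) = √(23762 + 2*I*√998) + 1/(-71104) = √(23762 + 2*I*√998) - 1/71104 = -1/71104 + √(23762 + 2*I*√998)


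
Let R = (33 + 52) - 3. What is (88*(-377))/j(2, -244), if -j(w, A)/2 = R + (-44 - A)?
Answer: 8294/141 ≈ 58.823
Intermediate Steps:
R = 82 (R = 85 - 3 = 82)
j(w, A) = -76 + 2*A (j(w, A) = -2*(82 + (-44 - A)) = -2*(38 - A) = -76 + 2*A)
(88*(-377))/j(2, -244) = (88*(-377))/(-76 + 2*(-244)) = -33176/(-76 - 488) = -33176/(-564) = -33176*(-1/564) = 8294/141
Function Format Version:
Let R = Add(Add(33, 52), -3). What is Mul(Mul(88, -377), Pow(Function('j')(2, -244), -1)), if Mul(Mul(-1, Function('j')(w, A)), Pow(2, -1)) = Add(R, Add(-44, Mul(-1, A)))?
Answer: Rational(8294, 141) ≈ 58.823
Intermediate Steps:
R = 82 (R = Add(85, -3) = 82)
Function('j')(w, A) = Add(-76, Mul(2, A)) (Function('j')(w, A) = Mul(-2, Add(82, Add(-44, Mul(-1, A)))) = Mul(-2, Add(38, Mul(-1, A))) = Add(-76, Mul(2, A)))
Mul(Mul(88, -377), Pow(Function('j')(2, -244), -1)) = Mul(Mul(88, -377), Pow(Add(-76, Mul(2, -244)), -1)) = Mul(-33176, Pow(Add(-76, -488), -1)) = Mul(-33176, Pow(-564, -1)) = Mul(-33176, Rational(-1, 564)) = Rational(8294, 141)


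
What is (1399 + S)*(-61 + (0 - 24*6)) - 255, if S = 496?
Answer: -388730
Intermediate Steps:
(1399 + S)*(-61 + (0 - 24*6)) - 255 = (1399 + 496)*(-61 + (0 - 24*6)) - 255 = 1895*(-61 + (0 - 144)) - 255 = 1895*(-61 - 144) - 255 = 1895*(-205) - 255 = -388475 - 255 = -388730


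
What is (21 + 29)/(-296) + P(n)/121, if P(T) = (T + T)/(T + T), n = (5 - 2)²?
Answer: -2877/17908 ≈ -0.16065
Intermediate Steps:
n = 9 (n = 3² = 9)
P(T) = 1 (P(T) = (2*T)/((2*T)) = (2*T)*(1/(2*T)) = 1)
(21 + 29)/(-296) + P(n)/121 = (21 + 29)/(-296) + 1/121 = 50*(-1/296) + 1*(1/121) = -25/148 + 1/121 = -2877/17908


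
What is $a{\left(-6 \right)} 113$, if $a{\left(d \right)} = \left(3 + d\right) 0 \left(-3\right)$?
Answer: $0$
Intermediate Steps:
$a{\left(d \right)} = 0$ ($a{\left(d \right)} = \left(3 + d\right) 0 = 0$)
$a{\left(-6 \right)} 113 = 0 \cdot 113 = 0$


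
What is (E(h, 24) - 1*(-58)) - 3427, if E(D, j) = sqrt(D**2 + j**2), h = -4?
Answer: -3369 + 4*sqrt(37) ≈ -3344.7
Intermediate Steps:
(E(h, 24) - 1*(-58)) - 3427 = (sqrt((-4)**2 + 24**2) - 1*(-58)) - 3427 = (sqrt(16 + 576) + 58) - 3427 = (sqrt(592) + 58) - 3427 = (4*sqrt(37) + 58) - 3427 = (58 + 4*sqrt(37)) - 3427 = -3369 + 4*sqrt(37)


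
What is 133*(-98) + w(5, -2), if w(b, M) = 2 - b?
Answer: -13037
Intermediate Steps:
133*(-98) + w(5, -2) = 133*(-98) + (2 - 1*5) = -13034 + (2 - 5) = -13034 - 3 = -13037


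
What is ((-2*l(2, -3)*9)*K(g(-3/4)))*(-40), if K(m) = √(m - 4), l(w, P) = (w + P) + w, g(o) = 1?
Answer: 720*I*√3 ≈ 1247.1*I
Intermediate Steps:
l(w, P) = P + 2*w (l(w, P) = (P + w) + w = P + 2*w)
K(m) = √(-4 + m)
((-2*l(2, -3)*9)*K(g(-3/4)))*(-40) = ((-2*(-3 + 2*2)*9)*√(-4 + 1))*(-40) = ((-2*(-3 + 4)*9)*√(-3))*(-40) = ((-2*1*9)*(I*√3))*(-40) = ((-2*9)*(I*√3))*(-40) = -18*I*√3*(-40) = 720*I*√3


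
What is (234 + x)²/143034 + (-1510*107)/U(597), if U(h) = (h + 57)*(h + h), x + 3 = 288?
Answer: 7801147369/4653825741 ≈ 1.6763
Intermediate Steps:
x = 285 (x = -3 + 288 = 285)
U(h) = 2*h*(57 + h) (U(h) = (57 + h)*(2*h) = 2*h*(57 + h))
(234 + x)²/143034 + (-1510*107)/U(597) = (234 + 285)²/143034 + (-1510*107)/((2*597*(57 + 597))) = 519²*(1/143034) - 161570/(2*597*654) = 269361*(1/143034) - 161570/780876 = 89787/47678 - 161570*1/780876 = 89787/47678 - 80785/390438 = 7801147369/4653825741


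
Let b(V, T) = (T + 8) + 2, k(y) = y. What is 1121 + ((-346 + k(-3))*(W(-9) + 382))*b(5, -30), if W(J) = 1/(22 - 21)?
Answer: 2674461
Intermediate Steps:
W(J) = 1 (W(J) = 1/1 = 1)
b(V, T) = 10 + T (b(V, T) = (8 + T) + 2 = 10 + T)
1121 + ((-346 + k(-3))*(W(-9) + 382))*b(5, -30) = 1121 + ((-346 - 3)*(1 + 382))*(10 - 30) = 1121 - 349*383*(-20) = 1121 - 133667*(-20) = 1121 + 2673340 = 2674461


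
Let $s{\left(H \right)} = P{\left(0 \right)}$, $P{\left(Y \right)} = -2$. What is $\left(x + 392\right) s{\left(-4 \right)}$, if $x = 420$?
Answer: $-1624$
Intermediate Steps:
$s{\left(H \right)} = -2$
$\left(x + 392\right) s{\left(-4 \right)} = \left(420 + 392\right) \left(-2\right) = 812 \left(-2\right) = -1624$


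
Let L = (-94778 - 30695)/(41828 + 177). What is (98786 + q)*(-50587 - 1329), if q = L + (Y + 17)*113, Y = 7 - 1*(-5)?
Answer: -821274882632/155 ≈ -5.2985e+9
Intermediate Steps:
L = -463/155 (L = -125473/42005 = -125473*1/42005 = -463/155 ≈ -2.9871)
Y = 12 (Y = 7 + 5 = 12)
q = 507472/155 (q = -463/155 + (12 + 17)*113 = -463/155 + 29*113 = -463/155 + 3277 = 507472/155 ≈ 3274.0)
(98786 + q)*(-50587 - 1329) = (98786 + 507472/155)*(-50587 - 1329) = (15819302/155)*(-51916) = -821274882632/155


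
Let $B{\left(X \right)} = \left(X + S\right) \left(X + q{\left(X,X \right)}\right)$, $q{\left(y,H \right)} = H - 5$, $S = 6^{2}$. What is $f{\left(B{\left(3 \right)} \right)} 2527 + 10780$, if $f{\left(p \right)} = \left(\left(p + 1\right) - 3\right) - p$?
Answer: $5726$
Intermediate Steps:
$S = 36$
$q{\left(y,H \right)} = -5 + H$
$B{\left(X \right)} = \left(-5 + 2 X\right) \left(36 + X\right)$ ($B{\left(X \right)} = \left(X + 36\right) \left(X + \left(-5 + X\right)\right) = \left(36 + X\right) \left(-5 + 2 X\right) = \left(-5 + 2 X\right) \left(36 + X\right)$)
$f{\left(p \right)} = -2$ ($f{\left(p \right)} = \left(\left(1 + p\right) - 3\right) - p = \left(-2 + p\right) - p = -2$)
$f{\left(B{\left(3 \right)} \right)} 2527 + 10780 = \left(-2\right) 2527 + 10780 = -5054 + 10780 = 5726$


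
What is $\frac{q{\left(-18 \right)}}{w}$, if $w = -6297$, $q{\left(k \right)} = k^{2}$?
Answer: $- \frac{108}{2099} \approx -0.051453$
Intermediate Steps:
$\frac{q{\left(-18 \right)}}{w} = \frac{\left(-18\right)^{2}}{-6297} = 324 \left(- \frac{1}{6297}\right) = - \frac{108}{2099}$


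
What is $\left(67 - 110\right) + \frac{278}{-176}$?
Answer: $- \frac{3923}{88} \approx -44.58$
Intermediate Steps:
$\left(67 - 110\right) + \frac{278}{-176} = -43 + 278 \left(- \frac{1}{176}\right) = -43 - \frac{139}{88} = - \frac{3923}{88}$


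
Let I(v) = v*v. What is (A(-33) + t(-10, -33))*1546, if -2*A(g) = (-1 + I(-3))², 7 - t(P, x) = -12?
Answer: -20098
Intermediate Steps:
I(v) = v²
t(P, x) = 19 (t(P, x) = 7 - 1*(-12) = 7 + 12 = 19)
A(g) = -32 (A(g) = -(-1 + (-3)²)²/2 = -(-1 + 9)²/2 = -½*8² = -½*64 = -32)
(A(-33) + t(-10, -33))*1546 = (-32 + 19)*1546 = -13*1546 = -20098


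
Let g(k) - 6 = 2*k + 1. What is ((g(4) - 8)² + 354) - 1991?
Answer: -1588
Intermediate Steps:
g(k) = 7 + 2*k (g(k) = 6 + (2*k + 1) = 6 + (1 + 2*k) = 7 + 2*k)
((g(4) - 8)² + 354) - 1991 = (((7 + 2*4) - 8)² + 354) - 1991 = (((7 + 8) - 8)² + 354) - 1991 = ((15 - 8)² + 354) - 1991 = (7² + 354) - 1991 = (49 + 354) - 1991 = 403 - 1991 = -1588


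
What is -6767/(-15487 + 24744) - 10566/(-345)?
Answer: 31824949/1064555 ≈ 29.895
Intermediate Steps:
-6767/(-15487 + 24744) - 10566/(-345) = -6767/9257 - 10566*(-1/345) = -6767*1/9257 + 3522/115 = -6767/9257 + 3522/115 = 31824949/1064555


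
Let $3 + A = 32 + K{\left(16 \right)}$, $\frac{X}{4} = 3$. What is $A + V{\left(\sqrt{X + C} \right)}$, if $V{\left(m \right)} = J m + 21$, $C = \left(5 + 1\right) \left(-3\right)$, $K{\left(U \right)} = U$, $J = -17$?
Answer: $66 - 17 i \sqrt{6} \approx 66.0 - 41.641 i$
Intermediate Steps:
$X = 12$ ($X = 4 \cdot 3 = 12$)
$C = -18$ ($C = 6 \left(-3\right) = -18$)
$V{\left(m \right)} = 21 - 17 m$ ($V{\left(m \right)} = - 17 m + 21 = 21 - 17 m$)
$A = 45$ ($A = -3 + \left(32 + 16\right) = -3 + 48 = 45$)
$A + V{\left(\sqrt{X + C} \right)} = 45 + \left(21 - 17 \sqrt{12 - 18}\right) = 45 + \left(21 - 17 \sqrt{-6}\right) = 45 + \left(21 - 17 i \sqrt{6}\right) = 66 - 17 i \sqrt{6}$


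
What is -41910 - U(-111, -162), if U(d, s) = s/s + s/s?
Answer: -41912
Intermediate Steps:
U(d, s) = 2 (U(d, s) = 1 + 1 = 2)
-41910 - U(-111, -162) = -41910 - 1*2 = -41910 - 2 = -41912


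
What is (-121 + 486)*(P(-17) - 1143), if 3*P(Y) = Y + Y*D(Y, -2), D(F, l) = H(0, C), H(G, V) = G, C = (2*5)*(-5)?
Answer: -1257790/3 ≈ -4.1926e+5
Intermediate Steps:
C = -50 (C = 10*(-5) = -50)
D(F, l) = 0
P(Y) = Y/3 (P(Y) = (Y + Y*0)/3 = (Y + 0)/3 = Y/3)
(-121 + 486)*(P(-17) - 1143) = (-121 + 486)*((1/3)*(-17) - 1143) = 365*(-17/3 - 1143) = 365*(-3446/3) = -1257790/3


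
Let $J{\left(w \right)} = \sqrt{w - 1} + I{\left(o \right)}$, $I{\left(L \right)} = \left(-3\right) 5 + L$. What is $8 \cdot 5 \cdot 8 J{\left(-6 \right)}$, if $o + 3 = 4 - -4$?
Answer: $-3200 + 320 i \sqrt{7} \approx -3200.0 + 846.64 i$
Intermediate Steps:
$o = 5$ ($o = -3 + \left(4 - -4\right) = -3 + \left(4 + 4\right) = -3 + 8 = 5$)
$I{\left(L \right)} = -15 + L$
$J{\left(w \right)} = -10 + \sqrt{-1 + w}$ ($J{\left(w \right)} = \sqrt{w - 1} + \left(-15 + 5\right) = \sqrt{-1 + w} - 10 = -10 + \sqrt{-1 + w}$)
$8 \cdot 5 \cdot 8 J{\left(-6 \right)} = 8 \cdot 5 \cdot 8 \left(-10 + \sqrt{-1 - 6}\right) = 40 \cdot 8 \left(-10 + \sqrt{-7}\right) = 320 \left(-10 + i \sqrt{7}\right) = -3200 + 320 i \sqrt{7}$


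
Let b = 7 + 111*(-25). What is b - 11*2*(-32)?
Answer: -2064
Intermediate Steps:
b = -2768 (b = 7 - 2775 = -2768)
b - 11*2*(-32) = -2768 - 11*2*(-32) = -2768 - 22*(-32) = -2768 + 704 = -2064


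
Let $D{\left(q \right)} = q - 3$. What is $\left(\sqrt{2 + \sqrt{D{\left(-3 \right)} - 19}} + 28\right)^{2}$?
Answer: $\left(28 + \sqrt{2 + 5 i}\right)^{2} \approx 893.61 + 77.856 i$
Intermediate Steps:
$D{\left(q \right)} = -3 + q$ ($D{\left(q \right)} = q - 3 = -3 + q$)
$\left(\sqrt{2 + \sqrt{D{\left(-3 \right)} - 19}} + 28\right)^{2} = \left(\sqrt{2 + \sqrt{\left(-3 - 3\right) - 19}} + 28\right)^{2} = \left(\sqrt{2 + \sqrt{-6 - 19}} + 28\right)^{2} = \left(\sqrt{2 + \sqrt{-25}} + 28\right)^{2} = \left(\sqrt{2 + 5 i} + 28\right)^{2} = \left(28 + \sqrt{2 + 5 i}\right)^{2}$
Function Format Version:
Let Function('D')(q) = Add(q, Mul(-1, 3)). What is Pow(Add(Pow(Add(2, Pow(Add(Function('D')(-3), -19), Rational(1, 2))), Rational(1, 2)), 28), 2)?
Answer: Pow(Add(28, Pow(Add(2, Mul(5, I)), Rational(1, 2))), 2) ≈ Add(893.61, Mul(77.856, I))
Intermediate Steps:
Function('D')(q) = Add(-3, q) (Function('D')(q) = Add(q, -3) = Add(-3, q))
Pow(Add(Pow(Add(2, Pow(Add(Function('D')(-3), -19), Rational(1, 2))), Rational(1, 2)), 28), 2) = Pow(Add(Pow(Add(2, Pow(Add(Add(-3, -3), -19), Rational(1, 2))), Rational(1, 2)), 28), 2) = Pow(Add(Pow(Add(2, Pow(Add(-6, -19), Rational(1, 2))), Rational(1, 2)), 28), 2) = Pow(Add(Pow(Add(2, Pow(-25, Rational(1, 2))), Rational(1, 2)), 28), 2) = Pow(Add(Pow(Add(2, Mul(5, I)), Rational(1, 2)), 28), 2) = Pow(Add(28, Pow(Add(2, Mul(5, I)), Rational(1, 2))), 2)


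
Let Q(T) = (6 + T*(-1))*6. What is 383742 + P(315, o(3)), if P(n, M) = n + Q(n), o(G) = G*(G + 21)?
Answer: 382203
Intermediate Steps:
Q(T) = 36 - 6*T (Q(T) = (6 - T)*6 = 36 - 6*T)
o(G) = G*(21 + G)
P(n, M) = 36 - 5*n (P(n, M) = n + (36 - 6*n) = 36 - 5*n)
383742 + P(315, o(3)) = 383742 + (36 - 5*315) = 383742 + (36 - 1575) = 383742 - 1539 = 382203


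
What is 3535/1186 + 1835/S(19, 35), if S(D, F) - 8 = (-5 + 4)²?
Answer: 2208125/10674 ≈ 206.87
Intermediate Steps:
S(D, F) = 9 (S(D, F) = 8 + (-5 + 4)² = 8 + (-1)² = 8 + 1 = 9)
3535/1186 + 1835/S(19, 35) = 3535/1186 + 1835/9 = 2208125/10674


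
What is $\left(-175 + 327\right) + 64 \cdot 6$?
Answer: $536$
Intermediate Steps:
$\left(-175 + 327\right) + 64 \cdot 6 = 152 + 384 = 536$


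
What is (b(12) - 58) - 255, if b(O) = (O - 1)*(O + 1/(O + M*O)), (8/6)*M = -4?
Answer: -4355/24 ≈ -181.46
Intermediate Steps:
M = -3 (M = (3/4)*(-4) = -3)
b(O) = (-1 + O)*(O - 1/(2*O)) (b(O) = (O - 1)*(O + 1/(O - 3*O)) = (-1 + O)*(O + 1/(-2*O)) = (-1 + O)*(O - 1/(2*O)))
(b(12) - 58) - 255 = ((-1/2 + 12**2 + (1/2)/12 - 1*12) - 58) - 255 = ((-1/2 + 144 + (1/2)*(1/12) - 12) - 58) - 255 = ((-1/2 + 144 + 1/24 - 12) - 58) - 255 = (3157/24 - 58) - 255 = 1765/24 - 255 = -4355/24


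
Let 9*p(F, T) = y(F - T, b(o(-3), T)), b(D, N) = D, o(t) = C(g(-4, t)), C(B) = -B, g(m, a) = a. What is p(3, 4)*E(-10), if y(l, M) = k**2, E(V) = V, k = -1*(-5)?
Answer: -250/9 ≈ -27.778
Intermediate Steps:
o(t) = -t
k = 5
y(l, M) = 25 (y(l, M) = 5**2 = 25)
p(F, T) = 25/9 (p(F, T) = (1/9)*25 = 25/9)
p(3, 4)*E(-10) = (25/9)*(-10) = -250/9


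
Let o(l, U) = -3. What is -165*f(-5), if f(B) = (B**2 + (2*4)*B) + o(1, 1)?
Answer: 2970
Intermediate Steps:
f(B) = -3 + B**2 + 8*B (f(B) = (B**2 + (2*4)*B) - 3 = (B**2 + 8*B) - 3 = -3 + B**2 + 8*B)
-165*f(-5) = -165*(-3 + (-5)**2 + 8*(-5)) = -165*(-3 + 25 - 40) = -165*(-18) = 2970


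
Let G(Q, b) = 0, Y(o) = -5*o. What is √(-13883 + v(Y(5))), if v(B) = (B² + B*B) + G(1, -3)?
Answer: I*√12633 ≈ 112.4*I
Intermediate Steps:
v(B) = 2*B² (v(B) = (B² + B*B) + 0 = (B² + B²) + 0 = 2*B² + 0 = 2*B²)
√(-13883 + v(Y(5))) = √(-13883 + 2*(-5*5)²) = √(-13883 + 2*(-25)²) = √(-13883 + 2*625) = √(-13883 + 1250) = √(-12633) = I*√12633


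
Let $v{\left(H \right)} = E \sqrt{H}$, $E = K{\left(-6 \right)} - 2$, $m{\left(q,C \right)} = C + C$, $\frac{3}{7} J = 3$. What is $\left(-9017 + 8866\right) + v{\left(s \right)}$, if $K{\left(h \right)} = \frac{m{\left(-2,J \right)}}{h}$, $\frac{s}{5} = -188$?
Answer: $-151 - \frac{26 i \sqrt{235}}{3} \approx -151.0 - 132.86 i$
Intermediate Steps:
$J = 7$ ($J = \frac{7}{3} \cdot 3 = 7$)
$m{\left(q,C \right)} = 2 C$
$s = -940$ ($s = 5 \left(-188\right) = -940$)
$K{\left(h \right)} = \frac{14}{h}$ ($K{\left(h \right)} = \frac{2 \cdot 7}{h} = \frac{14}{h}$)
$E = - \frac{13}{3}$ ($E = \frac{14}{-6} - 2 = 14 \left(- \frac{1}{6}\right) - 2 = - \frac{7}{3} - 2 = - \frac{13}{3} \approx -4.3333$)
$v{\left(H \right)} = - \frac{13 \sqrt{H}}{3}$
$\left(-9017 + 8866\right) + v{\left(s \right)} = \left(-9017 + 8866\right) - \frac{13 \sqrt{-940}}{3} = -151 - \frac{13 \cdot 2 i \sqrt{235}}{3} = -151 - \frac{26 i \sqrt{235}}{3}$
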